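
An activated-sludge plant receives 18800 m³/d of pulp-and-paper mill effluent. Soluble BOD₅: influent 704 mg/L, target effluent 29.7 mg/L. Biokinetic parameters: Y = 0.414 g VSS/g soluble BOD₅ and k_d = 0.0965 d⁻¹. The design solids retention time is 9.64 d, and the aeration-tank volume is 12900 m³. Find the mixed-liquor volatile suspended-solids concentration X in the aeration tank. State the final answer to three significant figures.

Solving the biomass balance for X: X = Y Q (S₀−S) θ_c / [V (1+k_d θ_c)] = 0.414 × 18800 × (704 − 29.7) × 9.64 / [12900 × (1 + 0.0965 × 9.64)] = 2032 mg/L.

X ≈ 2030 mg/L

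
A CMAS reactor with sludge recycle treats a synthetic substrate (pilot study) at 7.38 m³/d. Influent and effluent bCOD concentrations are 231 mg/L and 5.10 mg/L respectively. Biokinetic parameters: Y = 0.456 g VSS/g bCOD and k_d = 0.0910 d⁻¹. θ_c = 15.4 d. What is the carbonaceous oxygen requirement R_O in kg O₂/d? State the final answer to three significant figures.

R_O ≈ 1.22 kg O₂/d

The observed yield is Y_obs = Y/(1 + k_d·θ_c) = 0.456 / (1 + 0.0910 × 15.4) = 0.456 / 2.401 = 0.1899 g VSS per g bCOD removed.
Mass of bCOD removed per day: Q(S₀ − S) = 7.38 × 225.9 g/m³ = 1.667 kg/d.
Net sludge production P_X = 0.1899 × 1.667 = 0.3166 kg VSS/d.
R_O = Q·(S₀ − S) − 1.42·P_X = 1.667 − 1.42 × 0.3166 = 1.218 kg O₂/d.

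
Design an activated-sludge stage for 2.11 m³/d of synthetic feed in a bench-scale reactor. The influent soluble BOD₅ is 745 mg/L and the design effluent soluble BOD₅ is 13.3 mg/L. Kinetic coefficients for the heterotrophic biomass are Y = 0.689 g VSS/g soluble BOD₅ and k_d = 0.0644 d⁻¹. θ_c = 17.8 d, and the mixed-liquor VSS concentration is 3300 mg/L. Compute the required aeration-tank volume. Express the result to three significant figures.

V ≈ 2.67 m³

From the SRT design equation V = Y Q (S₀−S) θ_c / [X (1 + k_d θ_c)] = 0.689 × 2.11 × (745 − 13.3) × 17.8 / [3300 × (1 + 0.0644 × 17.8)] = 1.89×10^4 / 7083 = 2.673 m³.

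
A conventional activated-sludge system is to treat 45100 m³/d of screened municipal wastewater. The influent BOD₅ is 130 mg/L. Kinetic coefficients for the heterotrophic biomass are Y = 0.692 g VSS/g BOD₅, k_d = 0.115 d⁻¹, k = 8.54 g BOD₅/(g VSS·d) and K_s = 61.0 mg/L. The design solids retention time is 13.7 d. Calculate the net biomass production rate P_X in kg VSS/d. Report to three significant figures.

For a completely mixed reactor with recycle the Lawrence–McCarty relation gives S = K_s·(1 + k_d·θ_c) / [θ_c·(Y·k − k_d) − 1] = 61.0 × (1 + 0.115 × 13.7) / [13.7 × (0.692 × 8.54 − 0.115) − 1] = 157.1 / 78.39 = 2.004 mg/L.
Y_obs = Y / (1 + k_d θ_c) = 0.692 / (1 + 0.115 × 13.7) = 0.692 / 2.575 = 0.2687.
Q·(S₀ − S) = 45100 × (130 − 2.00) × 10⁻³ = 5773 kg/d removed.
P_X = Y_obs · Q(S₀ − S) = 0.2687 × 5773 = 1551 kg VSS/d.

P_X ≈ 1550 kg VSS/d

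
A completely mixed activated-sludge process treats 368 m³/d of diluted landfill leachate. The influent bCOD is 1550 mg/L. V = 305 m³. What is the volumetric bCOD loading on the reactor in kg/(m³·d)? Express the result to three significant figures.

Volumetric loading L_v = Q·S₀ / V = 368 × 1550 g/m³ / 305.0 m³ = 1870 g/(m³·d) = 1.870 kg bCOD/(m³·d).

L_v ≈ 1.87 kg bCOD/(m³·d)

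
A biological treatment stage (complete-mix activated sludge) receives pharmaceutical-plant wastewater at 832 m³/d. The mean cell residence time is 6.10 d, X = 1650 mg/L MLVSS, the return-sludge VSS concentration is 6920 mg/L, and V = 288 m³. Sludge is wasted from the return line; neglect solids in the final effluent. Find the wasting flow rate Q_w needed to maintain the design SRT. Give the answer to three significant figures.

Q_w ≈ 11.3 m³/d

θ_c = V·X/(Q_w·X_r) when wasting from the recycle, so Q_w = V·X/(θ_c·X_r) = 288.0 × 1650 / (6.10 × 6920) = 11.26 m³/d.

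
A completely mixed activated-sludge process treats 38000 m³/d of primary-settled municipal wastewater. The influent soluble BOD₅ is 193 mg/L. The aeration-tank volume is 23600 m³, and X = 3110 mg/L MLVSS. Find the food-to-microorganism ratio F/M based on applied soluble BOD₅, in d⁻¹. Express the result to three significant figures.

F/M = applied load / biomass = Q·S₀/(V·X) = 38000 × 193 / (23600 × 3110) = 0.09992 d⁻¹.

F/M ≈ 0.0999 d⁻¹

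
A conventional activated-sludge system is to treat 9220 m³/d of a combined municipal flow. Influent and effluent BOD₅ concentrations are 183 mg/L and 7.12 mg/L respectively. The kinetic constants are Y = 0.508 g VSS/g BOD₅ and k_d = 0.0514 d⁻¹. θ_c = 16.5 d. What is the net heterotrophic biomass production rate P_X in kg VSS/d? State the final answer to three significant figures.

P_X ≈ 446 kg VSS/d

Correct the yield for decay: Y_obs = Y/(1 + k_d θ_c) = 0.508 / (1 + 0.0514 × 16.5) = 0.508 / 1.848 = 0.2749.
Q·(S₀ − S) = 9220 × (183 − 7.12) × 10⁻³ = 1622 kg/d removed.
Net biomass production P_X = Y_obs × Q·(S₀ − S) = 0.2749 × 1622 = 445.7 kg VSS/d.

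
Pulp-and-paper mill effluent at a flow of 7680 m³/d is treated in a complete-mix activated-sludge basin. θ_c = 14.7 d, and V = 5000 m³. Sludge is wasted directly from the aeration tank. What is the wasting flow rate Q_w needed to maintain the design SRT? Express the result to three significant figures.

Q_w ≈ 340 m³/d

With mixed-liquor wasting, θ_c = V/Q_w, so Q_w = V/θ_c = 5000/14.7 = 340.1 m³/d.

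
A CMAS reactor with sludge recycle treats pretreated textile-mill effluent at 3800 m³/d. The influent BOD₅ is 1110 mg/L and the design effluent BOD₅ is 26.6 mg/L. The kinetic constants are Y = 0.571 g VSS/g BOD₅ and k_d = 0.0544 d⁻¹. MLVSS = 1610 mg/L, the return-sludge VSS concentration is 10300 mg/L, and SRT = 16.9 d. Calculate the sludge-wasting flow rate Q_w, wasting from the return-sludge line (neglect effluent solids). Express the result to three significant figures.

From the SRT design equation V = Y Q (S₀−S) θ_c / [X (1 + k_d θ_c)] = 0.571 × 3800 × (1110 − 26.6) × 16.9 / [1610 × (1 + 0.0544 × 16.9)] = 3.97×10^7 / 3090 = 12856 m³.
Wasting from the return line (neglecting effluent solids): Q_w = V·X / (θ_c·X_r) = 12856 × 1610 / (16.9 × 10300) = 118.9 m³/d.

Q_w ≈ 119 m³/d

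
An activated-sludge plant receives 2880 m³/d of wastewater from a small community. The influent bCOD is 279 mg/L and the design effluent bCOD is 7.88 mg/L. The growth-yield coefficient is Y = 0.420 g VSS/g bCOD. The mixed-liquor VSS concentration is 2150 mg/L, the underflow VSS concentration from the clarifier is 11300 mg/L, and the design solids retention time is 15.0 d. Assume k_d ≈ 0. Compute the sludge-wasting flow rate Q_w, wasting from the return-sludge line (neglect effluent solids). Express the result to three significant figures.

Q_w ≈ 29.0 m³/d

With k_d = 0 the design equation reduces to V = Y Q (S₀−S) θ_c / X = 0.420 × 2880 × (279 − 7.88) × 15.0 / 2150 = 2288 m³.
Wasting from the return line (neglecting effluent solids): Q_w = V·X / (θ_c·X_r) = 2288 × 2150 / (15.0 × 11300) = 29.02 m³/d.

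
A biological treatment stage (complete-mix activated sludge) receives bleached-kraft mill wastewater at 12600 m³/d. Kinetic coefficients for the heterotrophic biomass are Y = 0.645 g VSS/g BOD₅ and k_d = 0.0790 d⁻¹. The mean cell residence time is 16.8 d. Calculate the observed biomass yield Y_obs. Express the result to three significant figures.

Y_obs = Y / (1 + k_d θ_c) = 0.645 / (1 + 0.0790 × 16.8) = 0.645 / 2.327 = 0.2772.

Y_obs ≈ 0.277 g VSS/g BOD₅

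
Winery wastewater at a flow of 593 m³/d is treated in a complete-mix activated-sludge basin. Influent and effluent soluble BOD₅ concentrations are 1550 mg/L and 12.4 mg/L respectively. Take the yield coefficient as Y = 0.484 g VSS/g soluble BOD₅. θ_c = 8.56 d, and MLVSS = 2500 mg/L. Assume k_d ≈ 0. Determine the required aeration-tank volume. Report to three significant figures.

V ≈ 1510 m³

With k_d = 0 the design equation reduces to V = Y Q (S₀−S) θ_c / X = 0.484 × 593 × (1550 − 12.4) × 8.56 / 2500 = 1511 m³.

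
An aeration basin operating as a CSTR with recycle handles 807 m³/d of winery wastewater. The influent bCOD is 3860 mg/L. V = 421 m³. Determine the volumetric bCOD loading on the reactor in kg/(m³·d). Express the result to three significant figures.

L_v ≈ 7.40 kg bCOD/(m³·d)

L_v = Q S₀ / V = 807 × 3860 × 10⁻³ / 421.0 = 7.399 kg/(m³·d).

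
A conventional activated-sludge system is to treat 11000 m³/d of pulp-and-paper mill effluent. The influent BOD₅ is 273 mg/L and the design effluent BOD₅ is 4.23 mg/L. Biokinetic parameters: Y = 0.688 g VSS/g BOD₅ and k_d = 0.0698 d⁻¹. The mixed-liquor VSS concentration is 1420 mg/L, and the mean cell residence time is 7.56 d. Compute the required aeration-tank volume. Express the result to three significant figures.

Rearranging the biomass balance for a CMAS with decay, V = Y·Q·ΔS·θ_c / [X·(1+k_d θ_c)] = 0.688 × 11000 × (273 − 4.23) × 7.56 / [1420 × (1 + 0.0698 × 7.56)] = 1.54×10^7 / 2169 = 7089 m³.

V ≈ 7090 m³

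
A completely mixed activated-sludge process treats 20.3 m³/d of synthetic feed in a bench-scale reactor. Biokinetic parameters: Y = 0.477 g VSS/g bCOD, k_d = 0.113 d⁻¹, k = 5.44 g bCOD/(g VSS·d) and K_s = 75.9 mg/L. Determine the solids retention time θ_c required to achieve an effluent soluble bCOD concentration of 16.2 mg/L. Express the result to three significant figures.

Specific growth rate at S = 16.2 mg/L: μ = YkS/(K_s+S) = 0.477·5.44·16.2/(75.9+16.2) = 0.4564 d⁻¹.
θ_c = 1/(μ − k_d) = 1/(0.4564 − 0.113) = 1/0.3434 = 2.912 d.

θ_c ≈ 2.91 d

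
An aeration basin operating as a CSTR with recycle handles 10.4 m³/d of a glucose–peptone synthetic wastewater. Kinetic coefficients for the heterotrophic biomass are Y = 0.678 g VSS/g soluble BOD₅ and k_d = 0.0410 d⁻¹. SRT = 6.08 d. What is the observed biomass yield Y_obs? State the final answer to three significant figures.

Y_obs ≈ 0.543 g VSS/g soluble BOD₅

Correct the yield for decay: Y_obs = Y/(1 + k_d θ_c) = 0.678 / (1 + 0.0410 × 6.08) = 0.678 / 1.249 = 0.5427.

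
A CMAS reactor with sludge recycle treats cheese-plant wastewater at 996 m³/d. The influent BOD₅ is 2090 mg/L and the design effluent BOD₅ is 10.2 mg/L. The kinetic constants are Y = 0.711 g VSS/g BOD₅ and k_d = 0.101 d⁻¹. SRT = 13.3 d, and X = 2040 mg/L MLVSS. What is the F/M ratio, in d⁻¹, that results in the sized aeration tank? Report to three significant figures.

Steady-state biomass mass balance: V·X·(1 + k_d·θ_c) = Y·Q·(S₀ − S)·θ_c, so V = 0.711 × 996 × (2090 − 10.2) × 13.3 / [2040 × (1 + 0.101 × 13.3)] = 1.96×10^7 / 4780 = 4098 m³.
Food-to-microorganism ratio F/M = Q S₀ / (V X) = 996 × 2090 / (4098 × 2040) = 0.2490 d⁻¹.

F/M ≈ 0.249 d⁻¹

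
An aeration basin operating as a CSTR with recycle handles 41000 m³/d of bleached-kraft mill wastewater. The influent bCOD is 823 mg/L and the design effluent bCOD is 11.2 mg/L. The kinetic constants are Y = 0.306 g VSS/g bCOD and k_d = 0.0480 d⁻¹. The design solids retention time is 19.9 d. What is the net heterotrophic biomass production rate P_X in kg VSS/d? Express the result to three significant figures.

P_X ≈ 5210 kg VSS/d

Correct the yield for decay: Y_obs = Y/(1 + k_d θ_c) = 0.306 / (1 + 0.0480 × 19.9) = 0.306 / 1.955 = 0.1565.
ΔS = 823 − 11.2 = 811.8 mg/L, so the substrate removal rate is 41000 × 811.8/1000 = 33284 kg bCOD/d.
P_X = Y_obs · Q(S₀ − S) = 0.1565 × 33284 = 5209 kg VSS/d.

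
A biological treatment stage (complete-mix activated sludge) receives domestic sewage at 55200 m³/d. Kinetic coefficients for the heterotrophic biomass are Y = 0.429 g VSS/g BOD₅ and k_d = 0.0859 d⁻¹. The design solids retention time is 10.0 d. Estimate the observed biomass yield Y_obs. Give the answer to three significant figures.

Y_obs ≈ 0.231 g VSS/g BOD₅

Observed yield with endogenous decay: Y_obs = Y / (1 + k_d·θ_c) = 0.429 / (1 + 0.0859 × 10.0) = 0.429 / 1.859 = 0.2308 g VSS/g BOD₅.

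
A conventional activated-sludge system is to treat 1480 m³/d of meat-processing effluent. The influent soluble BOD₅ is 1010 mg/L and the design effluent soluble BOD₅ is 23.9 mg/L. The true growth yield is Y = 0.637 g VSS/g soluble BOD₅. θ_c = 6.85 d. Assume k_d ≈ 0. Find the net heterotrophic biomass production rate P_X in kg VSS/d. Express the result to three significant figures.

Since k_d ≈ 0, Y_obs = Y = 0.637 g VSS/g soluble BOD₅.
Substrate removed = Q·(S₀ − S) = 1480 m³/d × (1010 − 23.9) g/m³ = 1.46×10^6 g/d = 1459 kg/d.
Net biomass production P_X = Y_obs × Q·(S₀ − S) = 0.6370 × 1459 = 929.7 kg VSS/d.

P_X ≈ 930 kg VSS/d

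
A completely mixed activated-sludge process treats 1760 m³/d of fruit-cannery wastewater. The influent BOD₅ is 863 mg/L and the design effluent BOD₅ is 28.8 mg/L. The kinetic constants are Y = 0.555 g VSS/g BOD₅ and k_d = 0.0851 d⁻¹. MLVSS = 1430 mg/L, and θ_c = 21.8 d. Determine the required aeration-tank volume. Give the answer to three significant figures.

V ≈ 4350 m³

Steady-state biomass mass balance: V·X·(1 + k_d·θ_c) = Y·Q·(S₀ − S)·θ_c, so V = 0.555 × 1760 × (863 − 28.8) × 21.8 / [1430 × (1 + 0.0851 × 21.8)] = 1.78×10^7 / 4083 = 4351 m³.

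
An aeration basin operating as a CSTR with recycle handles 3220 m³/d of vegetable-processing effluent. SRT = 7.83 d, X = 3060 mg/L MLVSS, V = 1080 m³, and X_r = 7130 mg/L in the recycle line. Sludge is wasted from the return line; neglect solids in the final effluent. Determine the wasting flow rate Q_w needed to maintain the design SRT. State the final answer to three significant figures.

Q_w ≈ 59.2 m³/d

θ_c = V·X/(Q_w·X_r) when wasting from the recycle, so Q_w = V·X/(θ_c·X_r) = 1080 × 3060 / (7.83 × 7130) = 59.20 m³/d.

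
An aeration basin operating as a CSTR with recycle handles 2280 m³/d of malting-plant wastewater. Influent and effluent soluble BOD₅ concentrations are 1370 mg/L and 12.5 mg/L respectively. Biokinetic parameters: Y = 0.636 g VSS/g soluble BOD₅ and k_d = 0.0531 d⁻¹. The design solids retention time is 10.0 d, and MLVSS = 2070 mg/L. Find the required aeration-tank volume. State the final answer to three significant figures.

V ≈ 6210 m³

From the SRT design equation V = Y Q (S₀−S) θ_c / [X (1 + k_d θ_c)] = 0.636 × 2280 × (1370 − 12.5) × 10.0 / [2070 × (1 + 0.0531 × 10.0)] = 1.97×10^7 / 3169 = 6211 m³.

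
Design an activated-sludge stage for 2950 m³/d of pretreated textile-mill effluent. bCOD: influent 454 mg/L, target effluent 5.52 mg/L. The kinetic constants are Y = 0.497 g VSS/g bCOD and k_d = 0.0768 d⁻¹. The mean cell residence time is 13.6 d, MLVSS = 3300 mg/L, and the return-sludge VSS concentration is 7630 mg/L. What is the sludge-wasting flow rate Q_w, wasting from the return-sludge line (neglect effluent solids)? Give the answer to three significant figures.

Q_w ≈ 42.2 m³/d

From the SRT design equation V = Y Q (S₀−S) θ_c / [X (1 + k_d θ_c)] = 0.497 × 2950 × (454 − 5.52) × 13.6 / [3300 × (1 + 0.0768 × 13.6)] = 8.94×10^6 / 6747 = 1325 m³.
θ_c = V·X/(Q_w·X_r) when wasting from the recycle, so Q_w = V·X/(θ_c·X_r) = 1325 × 3300 / (13.6 × 7630) = 42.15 m³/d.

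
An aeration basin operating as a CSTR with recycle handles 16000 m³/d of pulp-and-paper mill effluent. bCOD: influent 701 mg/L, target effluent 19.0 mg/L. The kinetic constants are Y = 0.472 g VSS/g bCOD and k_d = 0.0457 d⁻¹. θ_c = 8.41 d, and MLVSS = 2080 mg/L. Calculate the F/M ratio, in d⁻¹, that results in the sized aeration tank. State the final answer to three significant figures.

F/M ≈ 0.358 d⁻¹

Rearranging the biomass balance for a CMAS with decay, V = Y·Q·ΔS·θ_c / [X·(1+k_d θ_c)] = 0.472 × 16000 × (701 − 19.0) × 8.41 / [2080 × (1 + 0.0457 × 8.41)] = 4.33×10^7 / 2879 = 15043 m³.
F/M = applied load / biomass = Q·S₀/(V·X) = 16000 × 701 / (15043 × 2080) = 0.3585 d⁻¹.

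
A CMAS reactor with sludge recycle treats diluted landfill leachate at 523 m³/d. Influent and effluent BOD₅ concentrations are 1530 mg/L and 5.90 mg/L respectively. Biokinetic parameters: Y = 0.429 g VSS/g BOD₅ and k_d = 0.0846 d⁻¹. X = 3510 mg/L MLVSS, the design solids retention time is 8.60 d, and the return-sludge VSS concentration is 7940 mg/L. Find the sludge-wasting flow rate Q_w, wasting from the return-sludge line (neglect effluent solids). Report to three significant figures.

From the SRT design equation V = Y Q (S₀−S) θ_c / [X (1 + k_d θ_c)] = 0.429 × 523 × (1530 − 5.90) × 8.60 / [3510 × (1 + 0.0846 × 8.60)] = 2.94×10^6 / 6064 = 485.0 m³.
θ_c = V·X/(Q_w·X_r) when wasting from the recycle, so Q_w = V·X/(θ_c·X_r) = 485.0 × 3510 / (8.60 × 7940) = 24.93 m³/d.

Q_w ≈ 24.9 m³/d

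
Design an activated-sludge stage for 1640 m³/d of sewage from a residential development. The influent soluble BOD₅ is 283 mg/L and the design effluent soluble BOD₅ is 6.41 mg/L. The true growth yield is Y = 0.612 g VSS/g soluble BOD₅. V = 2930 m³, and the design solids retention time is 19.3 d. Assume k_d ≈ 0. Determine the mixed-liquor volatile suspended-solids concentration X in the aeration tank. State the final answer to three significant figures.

X = Y·Q·ΔS·θ_c / V = 0.612 × 1640 × (283 − 6.41) × 19.3 / 2930 = 1829 mg/L.

X ≈ 1830 mg/L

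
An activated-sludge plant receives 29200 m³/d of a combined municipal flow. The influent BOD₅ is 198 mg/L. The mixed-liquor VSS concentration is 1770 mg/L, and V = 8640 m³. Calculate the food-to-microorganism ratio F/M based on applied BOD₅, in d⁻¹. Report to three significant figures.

Food-to-microorganism ratio F/M = Q S₀ / (V X) = 29200 × 198 / (8640 × 1770) = 0.3781 d⁻¹.

F/M ≈ 0.378 d⁻¹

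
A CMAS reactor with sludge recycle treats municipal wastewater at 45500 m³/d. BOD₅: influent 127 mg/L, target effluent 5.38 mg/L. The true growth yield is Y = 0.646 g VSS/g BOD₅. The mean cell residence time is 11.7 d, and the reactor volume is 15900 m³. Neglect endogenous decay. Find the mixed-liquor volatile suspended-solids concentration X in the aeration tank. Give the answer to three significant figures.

X ≈ 2630 mg/L

Without decay, X = Y Q (S₀−S) θ_c / V = 0.646 × 45500 × (127 − 5.38) × 11.7 / 15900 = 2630 mg/L.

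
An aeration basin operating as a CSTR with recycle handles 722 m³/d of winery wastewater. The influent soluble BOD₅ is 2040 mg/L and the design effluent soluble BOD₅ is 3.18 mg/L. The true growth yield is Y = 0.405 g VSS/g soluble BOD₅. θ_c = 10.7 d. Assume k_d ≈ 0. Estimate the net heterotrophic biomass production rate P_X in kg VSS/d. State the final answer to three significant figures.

P_X ≈ 596 kg VSS/d

Since k_d ≈ 0, Y_obs = Y = 0.405 g VSS/g soluble BOD₅.
Substrate removed = Q·(S₀ − S) = 722 m³/d × (2040 − 3.18) g/m³ = 1.47×10^6 g/d = 1471 kg/d.
Net biomass production P_X = Y_obs × Q·(S₀ − S) = 0.4050 × 1471 = 595.6 kg VSS/d.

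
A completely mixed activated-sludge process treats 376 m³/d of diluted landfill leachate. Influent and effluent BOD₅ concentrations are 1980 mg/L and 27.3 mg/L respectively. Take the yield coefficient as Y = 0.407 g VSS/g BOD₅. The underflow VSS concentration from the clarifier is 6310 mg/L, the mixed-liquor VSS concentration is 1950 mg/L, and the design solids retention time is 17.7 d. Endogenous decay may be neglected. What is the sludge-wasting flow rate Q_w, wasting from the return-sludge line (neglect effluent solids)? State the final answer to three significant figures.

Q_w ≈ 47.4 m³/d

With k_d = 0 the design equation reduces to V = Y Q (S₀−S) θ_c / X = 0.407 × 376 × (1980 − 27.3) × 17.7 / 1950 = 2712 m³.
θ_c = V·X/(Q_w·X_r) when wasting from the recycle, so Q_w = V·X/(θ_c·X_r) = 2712 × 1950 / (17.7 × 6310) = 47.36 m³/d.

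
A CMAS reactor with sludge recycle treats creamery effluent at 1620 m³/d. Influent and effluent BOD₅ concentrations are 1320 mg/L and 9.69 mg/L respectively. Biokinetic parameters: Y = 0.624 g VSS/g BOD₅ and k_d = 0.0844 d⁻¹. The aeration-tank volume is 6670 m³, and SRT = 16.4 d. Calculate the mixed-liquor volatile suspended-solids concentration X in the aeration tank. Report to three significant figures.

Solving the biomass balance for X: X = Y Q (S₀−S) θ_c / [V (1+k_d θ_c)] = 0.624 × 1620 × (1320 − 9.69) × 16.4 / [6670 × (1 + 0.0844 × 16.4)] = 1366 mg/L.

X ≈ 1370 mg/L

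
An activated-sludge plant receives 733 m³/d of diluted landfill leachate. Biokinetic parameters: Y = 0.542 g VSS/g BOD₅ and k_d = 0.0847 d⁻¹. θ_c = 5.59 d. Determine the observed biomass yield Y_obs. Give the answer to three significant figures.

Y_obs ≈ 0.368 g VSS/g BOD₅

The observed yield is Y_obs = Y/(1 + k_d·θ_c) = 0.542 / (1 + 0.0847 × 5.59) = 0.542 / 1.473 = 0.3678 g VSS per g BOD₅ removed.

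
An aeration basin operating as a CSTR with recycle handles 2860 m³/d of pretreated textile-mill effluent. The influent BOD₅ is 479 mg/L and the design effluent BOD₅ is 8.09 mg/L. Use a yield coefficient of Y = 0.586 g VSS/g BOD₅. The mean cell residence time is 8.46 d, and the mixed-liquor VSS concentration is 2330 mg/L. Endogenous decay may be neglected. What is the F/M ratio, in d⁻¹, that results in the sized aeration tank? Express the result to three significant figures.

Biomass mass balance (decay neglected): V·X = Y·Q·(S₀ − S)·θ_c, so V = 0.586 × 2860 × (479 − 8.09) × 8.46 / 2330 = 2866 m³.
Food-to-microorganism ratio F/M = Q S₀ / (V X) = 2860 × 479 / (2866 × 2330) = 0.2052 d⁻¹.

F/M ≈ 0.205 d⁻¹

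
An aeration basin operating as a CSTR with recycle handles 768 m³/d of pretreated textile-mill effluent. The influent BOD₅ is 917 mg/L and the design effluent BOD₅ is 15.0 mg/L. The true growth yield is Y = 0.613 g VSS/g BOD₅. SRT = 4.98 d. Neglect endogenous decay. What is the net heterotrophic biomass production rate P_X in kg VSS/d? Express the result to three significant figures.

Since k_d ≈ 0, Y_obs = Y = 0.613 g VSS/g BOD₅.
ΔS = 917 − 15.0 = 902.0 mg/L, so the substrate removal rate is 768 × 902.0/1000 = 692.7 kg BOD₅/d.
Biomass produced: P_X = Y_obs·Q·ΔS = 0.6130 × 692.7 ≈ 424.6 kg VSS/d.

P_X ≈ 425 kg VSS/d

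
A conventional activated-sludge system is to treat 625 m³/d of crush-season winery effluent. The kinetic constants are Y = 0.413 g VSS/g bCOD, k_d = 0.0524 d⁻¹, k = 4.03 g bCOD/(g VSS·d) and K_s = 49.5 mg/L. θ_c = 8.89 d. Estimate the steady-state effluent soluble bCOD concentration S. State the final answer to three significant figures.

S ≈ 5.44 mg/L

From the Monod/SRT balance for a CMAS, S = K_s·(1+k_d θ_c)/[θ_c·(Y k − k_d) − 1] = 49.5 × (1 + 0.0524 × 8.89) / [8.89 × (0.413 × 4.03 − 0.0524) − 1] = 72.56 / 13.33 = 5.443 mg/L.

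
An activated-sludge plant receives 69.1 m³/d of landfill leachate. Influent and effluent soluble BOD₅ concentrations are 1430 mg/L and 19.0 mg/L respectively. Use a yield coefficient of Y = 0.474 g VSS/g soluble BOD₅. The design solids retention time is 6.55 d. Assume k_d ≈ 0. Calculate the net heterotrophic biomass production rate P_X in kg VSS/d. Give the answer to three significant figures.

P_X ≈ 46.2 kg VSS/d

With endogenous decay neglected, the observed yield equals the true yield: Y_obs = Y = 0.474 g VSS/g soluble BOD₅.
Substrate removed = Q·(S₀ − S) = 69.1 m³/d × (1430 − 19.0) g/m³ = 9.75×10^4 g/d = 97.50 kg/d.
Biomass produced: P_X = Y_obs·Q·ΔS = 0.4740 × 97.50 ≈ 46.22 kg VSS/d.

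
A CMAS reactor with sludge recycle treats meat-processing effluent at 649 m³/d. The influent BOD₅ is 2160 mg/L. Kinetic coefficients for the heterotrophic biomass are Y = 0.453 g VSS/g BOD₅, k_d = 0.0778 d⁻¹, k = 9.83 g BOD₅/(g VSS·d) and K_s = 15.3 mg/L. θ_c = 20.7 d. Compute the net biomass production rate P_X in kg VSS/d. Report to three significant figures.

For a completely mixed reactor with recycle the Lawrence–McCarty relation gives S = K_s·(1 + k_d·θ_c) / [θ_c·(Y·k − k_d) − 1] = 15.3 × (1 + 0.0778 × 20.7) / [20.7 × (0.453 × 9.83 − 0.0778) − 1] = 39.94 / 89.57 = 0.4459 mg/L.
The observed yield is Y_obs = Y/(1 + k_d·θ_c) = 0.453 / (1 + 0.0778 × 20.7) = 0.453 / 2.610 = 0.1735 g VSS per g BOD₅ removed.
Mass of BOD₅ removed per day: Q(S₀ − S) = 649 × 2160 g/m³ = 1402 kg/d.
Net biomass production P_X = Y_obs × Q·(S₀ − S) = 0.1735 × 1402 = 243.2 kg VSS/d.

P_X ≈ 243 kg VSS/d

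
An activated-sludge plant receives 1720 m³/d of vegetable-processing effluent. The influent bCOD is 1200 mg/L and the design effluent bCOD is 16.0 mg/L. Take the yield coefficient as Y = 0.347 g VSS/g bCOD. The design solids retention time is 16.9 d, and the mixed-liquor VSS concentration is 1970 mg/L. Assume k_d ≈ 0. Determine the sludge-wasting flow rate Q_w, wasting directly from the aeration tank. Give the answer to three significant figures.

With k_d = 0 the design equation reduces to V = Y Q (S₀−S) θ_c / X = 0.347 × 1720 × (1200 − 16.0) × 16.9 / 1970 = 6062 m³.
Wasting from the aeration tank: Q_w = V / θ_c = 6062 / 16.9 = 358.7 m³/d.

Q_w ≈ 359 m³/d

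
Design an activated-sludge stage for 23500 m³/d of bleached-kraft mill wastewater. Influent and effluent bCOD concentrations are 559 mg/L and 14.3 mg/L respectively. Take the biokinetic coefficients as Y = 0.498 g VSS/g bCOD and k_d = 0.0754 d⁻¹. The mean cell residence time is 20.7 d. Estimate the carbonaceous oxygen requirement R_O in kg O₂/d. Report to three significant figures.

R_O ≈ 9270 kg O₂/d

Observed yield with endogenous decay: Y_obs = Y / (1 + k_d·θ_c) = 0.498 / (1 + 0.0754 × 20.7) = 0.498 / 2.561 = 0.1945 g VSS/g bCOD.
ΔS = 559 − 14.3 = 544.7 mg/L, so the substrate removal rate is 23500 × 544.7/1000 = 12800 kg bCOD/d.
Biomass synthesised: P_X = Y_obs × 12800 = 2489 kg VSS/d.
R_O = Q·ΔS − 1.42 P_X = 12800 − 3535 = 9266 kg O₂/d.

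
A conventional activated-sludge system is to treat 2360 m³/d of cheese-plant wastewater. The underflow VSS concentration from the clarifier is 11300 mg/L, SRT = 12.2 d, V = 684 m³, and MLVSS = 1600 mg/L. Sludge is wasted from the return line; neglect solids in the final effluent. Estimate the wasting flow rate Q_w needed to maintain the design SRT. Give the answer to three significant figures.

Q_w ≈ 7.94 m³/d

Q_w = (V·X)/(θ_c X_r) = 684.0 × 1600 / (12.2 × 11300) = 7.938 m³/d.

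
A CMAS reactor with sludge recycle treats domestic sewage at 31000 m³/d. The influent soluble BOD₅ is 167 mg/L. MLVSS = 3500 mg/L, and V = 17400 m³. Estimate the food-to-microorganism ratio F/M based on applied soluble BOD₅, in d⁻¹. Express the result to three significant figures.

F/M ≈ 0.0850 d⁻¹

F/M = Q·S₀ / (V·X) = 31000 × 167 / (17400 × 3500) = 0.08501 g soluble BOD₅·(g VSS·d)⁻¹.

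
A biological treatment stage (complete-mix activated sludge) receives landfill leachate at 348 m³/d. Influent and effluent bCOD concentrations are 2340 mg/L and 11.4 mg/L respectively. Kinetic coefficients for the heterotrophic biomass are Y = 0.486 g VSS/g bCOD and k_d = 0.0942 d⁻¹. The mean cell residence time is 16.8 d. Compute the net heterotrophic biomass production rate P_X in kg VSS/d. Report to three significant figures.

The observed yield is Y_obs = Y/(1 + k_d·θ_c) = 0.486 / (1 + 0.0942 × 16.8) = 0.486 / 2.583 = 0.1882 g VSS per g bCOD removed.
ΔS = 2340 − 11.4 = 2329 mg/L, so the substrate removal rate is 348 × 2329/1000 = 810.4 kg bCOD/d.
P_X = Y_obs · Q(S₀ − S) = 0.1882 × 810.4 = 152.5 kg VSS/d.

P_X ≈ 152 kg VSS/d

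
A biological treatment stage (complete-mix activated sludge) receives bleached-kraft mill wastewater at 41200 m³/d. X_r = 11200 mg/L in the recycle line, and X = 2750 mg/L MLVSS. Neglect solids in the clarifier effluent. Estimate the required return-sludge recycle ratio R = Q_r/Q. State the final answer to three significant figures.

Solids balance on the clarifier gives (1+R)X = R·X_r, so R = X/(X_r − X) = 2750 / (11200 − 2750) = 0.3254.

R ≈ 0.325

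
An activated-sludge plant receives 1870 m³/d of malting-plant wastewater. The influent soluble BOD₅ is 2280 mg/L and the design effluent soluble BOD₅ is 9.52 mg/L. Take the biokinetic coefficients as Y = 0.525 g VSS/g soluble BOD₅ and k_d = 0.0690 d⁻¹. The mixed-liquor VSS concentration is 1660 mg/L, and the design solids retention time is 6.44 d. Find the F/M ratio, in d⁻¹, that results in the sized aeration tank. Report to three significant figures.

Rearranging the biomass balance for a CMAS with decay, V = Y·Q·ΔS·θ_c / [X·(1+k_d θ_c)] = 0.525 × 1870 × (2280 − 9.52) × 6.44 / [1660 × (1 + 0.0690 × 6.44)] = 1.44×10^7 / 2398 = 5987 m³.
F/M = Q·S₀ / (V·X) = 1870 × 2280 / (5987 × 1660) = 0.4290 g soluble BOD₅·(g VSS·d)⁻¹.

F/M ≈ 0.429 d⁻¹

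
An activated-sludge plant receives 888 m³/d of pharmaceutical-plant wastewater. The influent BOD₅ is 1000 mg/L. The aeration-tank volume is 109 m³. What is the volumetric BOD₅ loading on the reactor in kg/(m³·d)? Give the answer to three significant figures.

L_v ≈ 8.15 kg BOD₅/(m³·d)

Volumetric loading L_v = Q·S₀ / V = 888 × 1000 g/m³ / 109.0 m³ = 8147 g/(m³·d) = 8.147 kg BOD₅/(m³·d).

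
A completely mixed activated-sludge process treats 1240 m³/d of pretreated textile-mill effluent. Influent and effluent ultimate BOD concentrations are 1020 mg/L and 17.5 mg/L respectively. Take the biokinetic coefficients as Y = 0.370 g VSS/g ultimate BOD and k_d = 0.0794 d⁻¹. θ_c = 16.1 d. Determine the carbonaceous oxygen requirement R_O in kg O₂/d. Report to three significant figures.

R_O ≈ 956 kg O₂/d

Observed yield with endogenous decay: Y_obs = Y / (1 + k_d·θ_c) = 0.370 / (1 + 0.0794 × 16.1) = 0.370 / 2.278 = 0.1624 g VSS/g ultimate BOD.
Substrate removed = Q·(S₀ − S) = 1240 m³/d × (1020 − 17.5) g/m³ = 1.24×10^6 g/d = 1243 kg/d.
Biomass synthesised: P_X = Y_obs × 1243 = 201.9 kg VSS/d.
Carbonaceous O₂ demand = substrate oxidised − cell-mass equivalent = 1243 − 1.42 × 201.9 = 956.4 kg O₂/d.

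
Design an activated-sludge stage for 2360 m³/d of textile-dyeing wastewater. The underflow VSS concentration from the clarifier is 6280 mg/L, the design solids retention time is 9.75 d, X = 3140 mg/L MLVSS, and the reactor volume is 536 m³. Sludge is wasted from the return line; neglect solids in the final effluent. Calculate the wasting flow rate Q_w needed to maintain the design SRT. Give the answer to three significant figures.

Q_w = (V·X)/(θ_c X_r) = 536.0 × 3140 / (9.75 × 6280) = 27.49 m³/d.

Q_w ≈ 27.5 m³/d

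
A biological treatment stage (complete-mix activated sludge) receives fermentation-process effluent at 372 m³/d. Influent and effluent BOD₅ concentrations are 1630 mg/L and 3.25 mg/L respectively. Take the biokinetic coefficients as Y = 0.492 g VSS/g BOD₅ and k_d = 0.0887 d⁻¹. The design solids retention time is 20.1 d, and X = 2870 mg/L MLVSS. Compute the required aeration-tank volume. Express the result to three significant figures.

From the SRT design equation V = Y Q (S₀−S) θ_c / [X (1 + k_d θ_c)] = 0.492 × 372 × (1630 − 3.25) × 20.1 / [2870 × (1 + 0.0887 × 20.1)] = 5.98×10^6 / 7987 = 749.3 m³.

V ≈ 749 m³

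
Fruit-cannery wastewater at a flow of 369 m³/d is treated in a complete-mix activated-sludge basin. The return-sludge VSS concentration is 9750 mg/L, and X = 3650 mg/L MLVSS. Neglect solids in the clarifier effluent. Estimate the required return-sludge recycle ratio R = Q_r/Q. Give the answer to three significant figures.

Solids balance on the clarifier gives (1+R)X = R·X_r, so R = X/(X_r − X) = 3650 / (9750 − 3650) = 0.5984.

R ≈ 0.598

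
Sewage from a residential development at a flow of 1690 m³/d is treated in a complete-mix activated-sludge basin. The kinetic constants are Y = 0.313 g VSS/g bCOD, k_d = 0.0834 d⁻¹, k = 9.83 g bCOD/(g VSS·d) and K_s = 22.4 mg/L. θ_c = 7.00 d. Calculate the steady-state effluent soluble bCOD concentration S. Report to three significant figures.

S ≈ 1.78 mg/L

Effluent substrate depends only on kinetics and SRT: S = K_s(1 + k_d θ_c) / [θ_c(Yk − k_d) − 1] = 22.4 × (1 + 0.0834 × 7.00) / [7.00 × (0.313 × 9.83 − 0.0834) − 1] = 35.48 / 19.95 = 1.778 mg/L.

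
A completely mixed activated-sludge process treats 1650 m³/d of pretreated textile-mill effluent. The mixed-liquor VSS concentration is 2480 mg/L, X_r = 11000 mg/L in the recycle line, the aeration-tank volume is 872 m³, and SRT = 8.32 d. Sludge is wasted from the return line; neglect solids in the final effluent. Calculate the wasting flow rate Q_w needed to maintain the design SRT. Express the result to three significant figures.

Wasting from the return line (neglecting effluent solids): Q_w = V·X / (θ_c·X_r) = 872.0 × 2480 / (8.32 × 11000) = 23.63 m³/d.

Q_w ≈ 23.6 m³/d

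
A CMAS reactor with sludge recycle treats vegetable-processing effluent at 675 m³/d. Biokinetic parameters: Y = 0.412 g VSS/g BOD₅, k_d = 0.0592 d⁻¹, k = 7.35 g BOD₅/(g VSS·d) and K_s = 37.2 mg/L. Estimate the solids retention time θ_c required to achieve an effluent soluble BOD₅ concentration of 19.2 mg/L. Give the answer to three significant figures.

At the target effluent, Y k S/(K_s+S) = 0.412×7.35×19.2/56.40 = 1.031 d⁻¹.
1/θ_c = 1.031 − 0.0592 = 0.9717 d⁻¹, so θ_c = 1.029 d.

θ_c ≈ 1.03 d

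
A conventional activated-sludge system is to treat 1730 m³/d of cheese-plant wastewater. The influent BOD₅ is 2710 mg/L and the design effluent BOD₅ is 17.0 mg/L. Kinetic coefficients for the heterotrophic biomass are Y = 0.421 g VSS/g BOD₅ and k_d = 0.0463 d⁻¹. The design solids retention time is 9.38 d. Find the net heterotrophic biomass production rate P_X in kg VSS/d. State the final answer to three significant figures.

P_X ≈ 1370 kg VSS/d

Correct the yield for decay: Y_obs = Y/(1 + k_d θ_c) = 0.421 / (1 + 0.0463 × 9.38) = 0.421 / 1.434 = 0.2935.
Substrate removed = Q·(S₀ − S) = 1730 m³/d × (2710 − 17.0) g/m³ = 4.66×10^6 g/d = 4659 kg/d.
Net biomass production P_X = Y_obs × Q·(S₀ − S) = 0.2935 × 4659 = 1367 kg VSS/d.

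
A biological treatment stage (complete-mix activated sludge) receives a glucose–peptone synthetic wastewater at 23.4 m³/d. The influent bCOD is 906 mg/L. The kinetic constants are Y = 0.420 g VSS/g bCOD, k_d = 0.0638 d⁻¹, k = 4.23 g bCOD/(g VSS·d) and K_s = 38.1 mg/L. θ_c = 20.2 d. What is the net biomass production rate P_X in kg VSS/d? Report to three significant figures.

P_X ≈ 3.88 kg VSS/d

From the Monod/SRT balance for a CMAS, S = K_s·(1+k_d θ_c)/[θ_c·(Y k − k_d) − 1] = 38.1 × (1 + 0.0638 × 20.2) / [20.2 × (0.420 × 4.23 − 0.0638) − 1] = 87.20 / 33.60 = 2.595 mg/L.
Observed yield with endogenous decay: Y_obs = Y / (1 + k_d·θ_c) = 0.420 / (1 + 0.0638 × 20.2) = 0.420 / 2.289 = 0.1835 g VSS/g bCOD.
Q·(S₀ − S) = 23.4 × (906 − 2.60) × 10⁻³ = 21.14 kg/d removed.
Net biomass production P_X = Y_obs × Q·(S₀ − S) = 0.1835 × 21.14 = 3.879 kg VSS/d.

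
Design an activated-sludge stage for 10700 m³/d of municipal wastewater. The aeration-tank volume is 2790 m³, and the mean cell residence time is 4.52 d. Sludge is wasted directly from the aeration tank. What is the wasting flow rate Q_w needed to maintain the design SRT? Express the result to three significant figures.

For wasting at MLVSS concentration, Q_w = V/θ_c = 2790/4.52 = 617.3 m³/d.

Q_w ≈ 617 m³/d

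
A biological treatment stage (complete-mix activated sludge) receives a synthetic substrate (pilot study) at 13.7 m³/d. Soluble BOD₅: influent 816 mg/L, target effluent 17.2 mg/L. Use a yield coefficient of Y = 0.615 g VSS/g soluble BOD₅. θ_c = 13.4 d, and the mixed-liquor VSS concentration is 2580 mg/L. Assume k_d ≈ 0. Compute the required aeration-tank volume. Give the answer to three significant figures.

With k_d = 0 the design equation reduces to V = Y Q (S₀−S) θ_c / X = 0.615 × 13.7 × (816 − 17.2) × 13.4 / 2580 = 34.96 m³.

V ≈ 35.0 m³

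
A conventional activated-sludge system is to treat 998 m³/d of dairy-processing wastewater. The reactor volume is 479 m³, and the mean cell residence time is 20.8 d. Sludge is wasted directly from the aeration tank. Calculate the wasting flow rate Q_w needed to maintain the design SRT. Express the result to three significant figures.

Q_w ≈ 23.0 m³/d

For wasting at MLVSS concentration, Q_w = V/θ_c = 479.0/20.8 = 23.03 m³/d.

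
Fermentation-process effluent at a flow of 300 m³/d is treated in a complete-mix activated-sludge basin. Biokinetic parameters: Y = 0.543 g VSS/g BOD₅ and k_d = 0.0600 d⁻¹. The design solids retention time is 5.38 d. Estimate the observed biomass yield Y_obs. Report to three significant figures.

Y_obs ≈ 0.410 g VSS/g BOD₅

The observed yield is Y_obs = Y/(1 + k_d·θ_c) = 0.543 / (1 + 0.0600 × 5.38) = 0.543 / 1.323 = 0.4105 g VSS per g BOD₅ removed.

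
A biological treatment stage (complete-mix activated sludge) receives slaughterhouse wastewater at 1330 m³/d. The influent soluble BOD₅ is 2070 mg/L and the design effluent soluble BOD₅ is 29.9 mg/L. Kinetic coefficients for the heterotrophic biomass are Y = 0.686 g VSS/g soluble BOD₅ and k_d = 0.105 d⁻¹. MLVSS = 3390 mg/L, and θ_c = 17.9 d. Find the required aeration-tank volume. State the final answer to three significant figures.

V ≈ 3410 m³

Rearranging the biomass balance for a CMAS with decay, V = Y·Q·ΔS·θ_c / [X·(1+k_d θ_c)] = 0.686 × 1330 × (2070 − 29.9) × 17.9 / [3390 × (1 + 0.105 × 17.9)] = 3.33×10^7 / 9762 = 3413 m³.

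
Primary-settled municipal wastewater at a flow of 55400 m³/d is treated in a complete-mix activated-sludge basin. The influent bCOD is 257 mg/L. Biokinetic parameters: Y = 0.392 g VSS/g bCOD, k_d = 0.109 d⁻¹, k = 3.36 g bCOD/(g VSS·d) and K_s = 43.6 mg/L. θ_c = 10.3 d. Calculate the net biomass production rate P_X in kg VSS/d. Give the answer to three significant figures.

P_X ≈ 2550 kg VSS/d

For a completely mixed reactor with recycle the Lawrence–McCarty relation gives S = K_s·(1 + k_d·θ_c) / [θ_c·(Y·k − k_d) − 1] = 43.6 × (1 + 0.109 × 10.3) / [10.3 × (0.392 × 3.36 − 0.109) − 1] = 92.55 / 11.44 = 8.087 mg/L.
The observed yield is Y_obs = Y/(1 + k_d·θ_c) = 0.392 / (1 + 0.109 × 10.3) = 0.392 / 2.123 = 0.1847 g VSS per g bCOD removed.
ΔS = 257 − 8.09 = 248.9 mg/L, so the substrate removal rate is 55400 × 248.9/1000 = 13790 kg bCOD/d.
Biomass produced: P_X = Y_obs·Q·ΔS = 0.1847 × 13790 ≈ 2547 kg VSS/d.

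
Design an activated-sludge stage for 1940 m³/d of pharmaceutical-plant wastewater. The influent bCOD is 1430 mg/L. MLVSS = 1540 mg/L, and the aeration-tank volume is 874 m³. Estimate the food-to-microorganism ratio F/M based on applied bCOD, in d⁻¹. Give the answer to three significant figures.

F/M = applied load / biomass = Q·S₀/(V·X) = 1940 × 1430 / (874.0 × 1540) = 2.061 d⁻¹.

F/M ≈ 2.06 d⁻¹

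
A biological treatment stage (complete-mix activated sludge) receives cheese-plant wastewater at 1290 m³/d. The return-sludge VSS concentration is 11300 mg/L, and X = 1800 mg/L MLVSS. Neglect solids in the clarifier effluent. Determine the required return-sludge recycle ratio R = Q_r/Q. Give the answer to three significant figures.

Solids balance on the clarifier gives (1+R)X = R·X_r, so R = X/(X_r − X) = 1800 / (11300 − 1800) = 0.1895.

R ≈ 0.189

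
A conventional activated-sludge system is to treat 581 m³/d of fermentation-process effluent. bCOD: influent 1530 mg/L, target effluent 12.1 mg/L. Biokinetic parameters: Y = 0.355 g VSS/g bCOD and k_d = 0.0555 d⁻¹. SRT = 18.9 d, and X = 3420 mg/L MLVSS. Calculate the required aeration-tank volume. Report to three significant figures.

V ≈ 844 m³

Steady-state biomass mass balance: V·X·(1 + k_d·θ_c) = Y·Q·(S₀ − S)·θ_c, so V = 0.355 × 581 × (1530 − 12.1) × 18.9 / [3420 × (1 + 0.0555 × 18.9)] = 5.92×10^6 / 7007 = 844.4 m³.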